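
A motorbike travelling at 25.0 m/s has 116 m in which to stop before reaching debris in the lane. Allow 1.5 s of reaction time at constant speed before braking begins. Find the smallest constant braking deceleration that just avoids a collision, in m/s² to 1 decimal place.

Distance covered during reaction = 25.0000 × 1.5 = 37.500 m.
Distance available for braking: 116 − 37.500 = 78.500 m.
v² = 2a·d ⇒ a = v²/(2d) = 25.0000² / (2 × 78.500) = 625.000 / 157.000 = 3.9809 m/s².

Required deceleration ≈ 4.0 m/s²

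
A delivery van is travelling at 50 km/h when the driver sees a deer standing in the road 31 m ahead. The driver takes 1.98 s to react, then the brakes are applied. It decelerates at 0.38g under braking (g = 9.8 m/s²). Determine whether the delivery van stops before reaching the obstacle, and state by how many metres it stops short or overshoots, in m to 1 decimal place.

No — it overshoots by 22.4 m

50 km/h ÷ 3.6 = 13.8889 m/s.
a = 0.38 × 9.8 = 3.724 m/s².
Reaction distance = 13.8889 × 1.98 = 27.500 m.
Braking distance = v²/(2a) = 192.902 / 7.448 = 25.900 m.
Total stopping distance = 27.500 + 25.900 = 53.400 m, vs 31 m available — it cannot stop in time and overshoots by 53.400 − 31 = 22.400 m.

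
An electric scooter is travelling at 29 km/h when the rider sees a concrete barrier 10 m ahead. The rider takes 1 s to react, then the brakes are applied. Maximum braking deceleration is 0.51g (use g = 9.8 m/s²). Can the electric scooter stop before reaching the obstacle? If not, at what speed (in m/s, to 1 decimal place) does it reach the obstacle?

29 km/h ÷ 3.6 = 8.0556 m/s.
a = 0.51 × 9.8 = 4.998 m/s².
Reaction distance = 8.0556 × 1 = 8.056 m.
Braking distance needed to stop: v²/(2a) = 64.893 / 9.996 = 6.492 m, so total needed = 8.056 + 6.492 = 14.548 m > 10 m — it cannot stop.
Distance remaining when braking begins: 10 − 8.056 = 1.944 m.
v² = v₀² − 2a·d = 64.893 − 2 × 4.998 × 1.944 = 45.461 m²/s².
v = √45.461 = 6.742 m/s.

No — it strikes the obstacle at 6.7 m/s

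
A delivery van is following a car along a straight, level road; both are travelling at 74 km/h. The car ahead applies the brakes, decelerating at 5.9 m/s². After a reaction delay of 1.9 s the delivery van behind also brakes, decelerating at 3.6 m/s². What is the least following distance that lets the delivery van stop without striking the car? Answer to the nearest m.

74 km/h ÷ 3.6 = 20.5556 m/s.
Leader travels v²/(2a_L) = 422.533 / 11.800 = 35.808 m before stopping.
Follower covers v·t_r = 20.5556 × 1.9 = 39.056 m while reacting, then v²/(2a_F) = 422.533 / 7.200 = 58.685 m while braking, for a total of 39.056 + 58.685 = 97.741 m.
Since a_F ≤ a_L and the follower starts braking later, the follower is never slower than the leader, so the closest approach is when both have stopped.
Minimum gap = 97.741 − 35.808 = 61.933 m.

Minimum gap ≈ 62 m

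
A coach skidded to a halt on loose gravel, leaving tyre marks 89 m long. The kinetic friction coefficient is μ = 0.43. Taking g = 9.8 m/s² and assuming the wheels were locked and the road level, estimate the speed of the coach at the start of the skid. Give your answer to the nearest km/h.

Initial speed ≈ 99 km/h

Deceleration a = μg = 0.43 × 9.8 = 4.214 m/s².
v = √(2a·d) = √(2 × 4.214 × 89) = √750.092 = 27.3878 m/s.
= 27.3878 × 3.6 = 98.596 km/h.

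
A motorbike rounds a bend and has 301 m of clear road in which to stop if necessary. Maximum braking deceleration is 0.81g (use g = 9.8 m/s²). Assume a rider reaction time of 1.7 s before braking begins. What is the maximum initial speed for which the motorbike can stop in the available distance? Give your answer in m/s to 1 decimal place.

a = 0.81 × 9.8 = 7.938 m/s².
Stopping distance: v·t_r + v²/(2a) = 301 with t_r = 1.7 s and a = 7.938 m/s².
So v² + 26.989 v − 4778.68 = 0.
Positive root: v = −a·t_r + √((a·t_r)² + 2a·d) = −13.495 + √(182.115 + 4778.68) = 56.9379 m/s.

Maximum speed ≈ 56.9 m/s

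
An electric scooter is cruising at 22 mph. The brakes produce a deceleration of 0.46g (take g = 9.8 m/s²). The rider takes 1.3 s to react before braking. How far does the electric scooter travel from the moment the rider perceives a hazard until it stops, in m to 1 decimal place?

22 mph × 0.44704 = 9.8349 m/s.
a = 0.46 × 9.8 = 4.508 m/s².
Reaction distance = v·t_r = 9.8349 × 1.3 = 12.785 m.
Braking distance = v²/(2a) = 9.8349² / (2 × 4.508) = 96.725 / 9.016 = 10.728 m.
Total = 12.785 + 10.728 = 23.513 m.

Total stopping distance ≈ 23.5 m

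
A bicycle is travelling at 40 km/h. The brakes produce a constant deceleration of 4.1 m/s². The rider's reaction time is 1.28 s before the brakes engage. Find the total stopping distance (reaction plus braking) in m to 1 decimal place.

Total stopping distance ≈ 29.3 m

40 km/h ÷ 3.6 = 11.1111 m/s.
Reaction distance = v·t_r = 11.1111 × 1.28 = 14.222 m.
Braking distance = v²/(2a) = 11.1111² / (2 × 4.100) = 123.457 / 8.200 = 15.056 m.
Total = 14.222 + 15.056 = 29.278 m.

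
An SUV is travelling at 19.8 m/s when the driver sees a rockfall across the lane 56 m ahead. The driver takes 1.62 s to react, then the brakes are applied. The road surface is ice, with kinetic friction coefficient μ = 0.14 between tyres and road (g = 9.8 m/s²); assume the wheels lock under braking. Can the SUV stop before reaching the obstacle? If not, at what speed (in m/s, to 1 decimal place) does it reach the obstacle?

No — it strikes the obstacle at 18.1 m/s

a = μg = 0.14 × 9.8 = 1.372 m/s².
Reaction distance = 19.8000 × 1.62 = 32.076 m.
Braking distance needed to stop: v²/(2a) = 392.040 / 2.744 = 142.872 m, so total needed = 32.076 + 142.872 = 174.948 m > 56 m — it cannot stop.
Distance remaining when braking begins: 56 − 32.076 = 23.924 m.
v² = v₀² − 2a·d = 392.040 − 2 × 1.372 × 23.924 = 326.393 m²/s².
v = √326.393 = 18.066 m/s.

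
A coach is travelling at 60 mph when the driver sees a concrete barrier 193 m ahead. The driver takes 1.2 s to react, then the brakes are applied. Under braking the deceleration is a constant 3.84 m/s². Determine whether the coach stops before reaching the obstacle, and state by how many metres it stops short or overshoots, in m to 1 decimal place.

Yes — it stops 67.1 m short of the obstacle

60 mph × 0.44704 = 26.8224 m/s.
Reaction distance = 26.8224 × 1.2 = 32.187 m.
Braking distance = v²/(2a) = 719.441 / 7.680 = 93.677 m.
Total stopping distance = 32.187 + 93.677 = 125.864 m, vs 193 m available — it stops with 193 − 125.864 = 67.136 m to spare.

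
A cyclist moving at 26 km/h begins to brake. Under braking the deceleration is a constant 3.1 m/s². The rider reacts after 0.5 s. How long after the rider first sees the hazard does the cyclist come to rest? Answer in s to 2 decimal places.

26 km/h ÷ 3.6 = 7.2222 m/s.
Braking time = v/a = 7.2222 / 3.100 = 2.330 s.
Total = 0.5 + 2.330 = 2.830 s.

Total time ≈ 2.83 s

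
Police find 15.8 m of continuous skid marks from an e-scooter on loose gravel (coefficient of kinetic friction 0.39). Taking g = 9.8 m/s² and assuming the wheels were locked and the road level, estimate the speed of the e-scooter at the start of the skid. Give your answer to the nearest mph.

Deceleration a = μg = 0.39 × 9.8 = 3.822 m/s².
v = √(2a·d) = √(2 × 3.822 × 15.8) = √120.775 = 10.9898 m/s.
= 10.9898 ÷ 0.44704 = 24.583 mph.

Initial speed ≈ 25 mph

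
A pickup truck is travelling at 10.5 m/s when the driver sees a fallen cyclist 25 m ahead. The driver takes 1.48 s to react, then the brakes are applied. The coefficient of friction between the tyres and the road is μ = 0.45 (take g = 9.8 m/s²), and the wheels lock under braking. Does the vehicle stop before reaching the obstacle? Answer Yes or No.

a = μg = 0.45 × 9.8 = 4.410 m/s².
Reaction distance = 10.5000 × 1.48 = 15.540 m.
Braking distance = v²/(2a) = 110.250 / 8.820 = 12.500 m.
Total stopping distance = 15.540 + 12.500 = 28.040 m, vs 25 m available — it cannot stop in time and overshoots by 28.040 − 25 = 3.040 m.

No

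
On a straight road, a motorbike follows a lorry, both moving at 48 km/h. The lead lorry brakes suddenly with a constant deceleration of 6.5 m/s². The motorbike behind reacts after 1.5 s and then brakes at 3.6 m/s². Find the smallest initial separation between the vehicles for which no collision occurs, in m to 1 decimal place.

Minimum gap ≈ 31.0 m

48 km/h ÷ 3.6 = 13.3333 m/s.
Leader travels v²/(2a_L) = 177.777 / 13.000 = 13.675 m before stopping.
Follower covers v·t_r = 13.3333 × 1.5 = 20.000 m while reacting, then v²/(2a_F) = 177.777 / 7.200 = 24.691 m while braking, for a total of 20.000 + 24.691 = 44.691 m.
Since a_F ≤ a_L and the follower starts braking later, the follower is never slower than the leader, so the closest approach is when both have stopped.
Minimum gap = 44.691 − 13.675 = 31.016 m.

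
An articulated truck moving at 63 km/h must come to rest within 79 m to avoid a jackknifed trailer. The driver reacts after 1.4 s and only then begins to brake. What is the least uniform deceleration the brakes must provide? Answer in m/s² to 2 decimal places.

63 km/h ÷ 3.6 = 17.5000 m/s.
Distance covered during reaction = 17.5000 × 1.4 = 24.500 m.
Distance available for braking: 79 − 24.500 = 54.500 m.
v² = 2a·d ⇒ a = v²/(2d) = 17.5000² / (2 × 54.500) = 306.250 / 109.000 = 2.8096 m/s².

Required deceleration ≈ 2.81 m/s²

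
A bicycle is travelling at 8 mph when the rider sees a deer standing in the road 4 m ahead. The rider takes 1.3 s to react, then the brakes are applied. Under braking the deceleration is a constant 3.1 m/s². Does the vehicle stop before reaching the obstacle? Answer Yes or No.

No

8 mph × 0.44704 = 3.5763 m/s.
Reaction distance = 3.5763 × 1.3 = 4.649 m.
Braking distance = v²/(2a) = 12.790 / 6.200 = 2.063 m.
Total stopping distance = 4.649 + 2.063 = 6.712 m, vs 4 m available — it cannot stop in time and overshoots by 6.712 − 4 = 2.712 m.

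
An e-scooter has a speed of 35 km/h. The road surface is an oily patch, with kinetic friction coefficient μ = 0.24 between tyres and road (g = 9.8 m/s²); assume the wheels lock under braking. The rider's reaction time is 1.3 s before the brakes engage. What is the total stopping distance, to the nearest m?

Total stopping distance ≈ 33 m

35 km/h ÷ 3.6 = 9.7222 m/s.
a = μg = 0.24 × 9.8 = 2.352 m/s².
Reaction distance = v·t_r = 9.7222 × 1.3 = 12.639 m.
Braking distance = v²/(2a) = 9.7222² / (2 × 2.352) = 94.521 / 4.704 = 20.094 m.
Total = 12.639 + 20.094 = 32.733 m.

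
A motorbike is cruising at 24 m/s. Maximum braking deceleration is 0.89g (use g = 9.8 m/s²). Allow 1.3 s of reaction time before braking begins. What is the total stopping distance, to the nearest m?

a = 0.89 × 9.8 = 8.722 m/s².
Reaction distance = v·t_r = 24.0000 × 1.3 = 31.200 m.
Braking distance = v²/(2a) = 24.0000² / (2 × 8.722) = 576.000 / 17.444 = 33.020 m.
Total = 31.200 + 33.020 = 64.220 m.

Total stopping distance ≈ 64 m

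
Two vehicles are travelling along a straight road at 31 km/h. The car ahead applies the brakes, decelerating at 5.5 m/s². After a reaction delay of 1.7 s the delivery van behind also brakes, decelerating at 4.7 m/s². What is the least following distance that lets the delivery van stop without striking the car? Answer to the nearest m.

Minimum gap ≈ 16 m

31 km/h ÷ 3.6 = 8.6111 m/s.
Leader travels v²/(2a_L) = 74.151 / 11.000 = 6.741 m before stopping.
Follower covers v·t_r = 8.6111 × 1.7 = 14.639 m while reacting, then v²/(2a_F) = 74.151 / 9.400 = 7.888 m while braking, for a total of 14.639 + 7.888 = 22.527 m.
Since a_F ≤ a_L and the follower starts braking later, the follower is never slower than the leader, so the closest approach is when both have stopped.
Minimum gap = 22.527 − 6.741 = 15.786 m.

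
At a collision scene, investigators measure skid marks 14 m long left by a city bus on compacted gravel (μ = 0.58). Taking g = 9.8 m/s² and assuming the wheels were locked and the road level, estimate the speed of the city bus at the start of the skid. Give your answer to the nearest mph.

Deceleration a = μg = 0.58 × 9.8 = 5.684 m/s².
v = √(2a·d) = √(2 × 5.684 × 14) = √159.152 = 12.6155 m/s.
= 12.6155 ÷ 0.44704 = 28.220 mph.

Initial speed ≈ 28 mph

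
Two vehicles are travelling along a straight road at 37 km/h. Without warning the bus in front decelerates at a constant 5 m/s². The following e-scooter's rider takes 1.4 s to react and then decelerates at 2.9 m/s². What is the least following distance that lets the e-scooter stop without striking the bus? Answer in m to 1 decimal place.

37 km/h ÷ 3.6 = 10.2778 m/s.
Leader travels v²/(2a_L) = 105.633 / 10.000 = 10.563 m before stopping.
Follower covers v·t_r = 10.2778 × 1.4 = 14.389 m while reacting, then v²/(2a_F) = 105.633 / 5.800 = 18.213 m while braking, for a total of 14.389 + 18.213 = 32.602 m.
Since a_F ≤ a_L and the follower starts braking later, the follower is never slower than the leader, so the closest approach is when both have stopped.
Minimum gap = 32.602 − 10.563 = 22.039 m.

Minimum gap ≈ 22.0 m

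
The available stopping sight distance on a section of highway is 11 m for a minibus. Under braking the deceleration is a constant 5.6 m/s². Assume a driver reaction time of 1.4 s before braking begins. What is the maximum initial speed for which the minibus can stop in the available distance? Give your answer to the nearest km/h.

Stopping distance: v·t_r + v²/(2a) = 11 with t_r = 1.4 s and a = 5.600 m/s².
So v² + 15.680 v − 123.20 = 0.
Positive root: v = −a·t_r + √((a·t_r)² + 2a·d) = −7.840 + √(61.466 + 123.20) = 5.7492 m/s.
5.7492 m/s × 3.6 = 20.697 km/h.

Maximum speed ≈ 21 km/h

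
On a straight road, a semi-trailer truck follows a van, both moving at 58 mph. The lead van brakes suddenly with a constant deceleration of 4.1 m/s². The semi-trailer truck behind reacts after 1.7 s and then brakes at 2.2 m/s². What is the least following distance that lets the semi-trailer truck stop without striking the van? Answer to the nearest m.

Minimum gap ≈ 115 m

58 mph × 0.44704 = 25.9283 m/s.
Leader travels v²/(2a_L) = 672.277 / 8.200 = 81.985 m before stopping.
Follower covers v·t_r = 25.9283 × 1.7 = 44.078 m while reacting, then v²/(2a_F) = 672.277 / 4.400 = 152.790 m while braking, for a total of 44.078 + 152.790 = 196.868 m.
Since a_F ≤ a_L and the follower starts braking later, the follower is never slower than the leader, so the closest approach is when both have stopped.
Minimum gap = 196.868 − 81.985 = 114.883 m.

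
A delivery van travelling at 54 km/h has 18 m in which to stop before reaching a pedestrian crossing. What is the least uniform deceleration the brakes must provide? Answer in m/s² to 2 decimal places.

Required deceleration ≈ 6.25 m/s²

54 km/h ÷ 3.6 = 15.0000 m/s.
v² = 2a·d ⇒ a = v²/(2d) = 15.0000² / (2 × 18.000) = 225.000 / 36.000 = 6.2500 m/s².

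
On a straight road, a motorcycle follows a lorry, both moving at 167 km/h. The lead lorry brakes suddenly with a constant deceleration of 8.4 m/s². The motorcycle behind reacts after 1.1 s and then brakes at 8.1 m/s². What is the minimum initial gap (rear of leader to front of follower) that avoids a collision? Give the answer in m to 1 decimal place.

Minimum gap ≈ 55.8 m

167 km/h ÷ 3.6 = 46.3889 m/s.
Leader travels v²/(2a_L) = 2151.930 / 16.800 = 128.091 m before stopping.
Follower covers v·t_r = 46.3889 × 1.1 = 51.028 m while reacting, then v²/(2a_F) = 2151.930 / 16.200 = 132.835 m while braking, for a total of 51.028 + 132.835 = 183.863 m.
Since a_F ≤ a_L and the follower starts braking later, the follower is never slower than the leader, so the closest approach is when both have stopped.
Minimum gap = 183.863 − 128.091 = 55.772 m.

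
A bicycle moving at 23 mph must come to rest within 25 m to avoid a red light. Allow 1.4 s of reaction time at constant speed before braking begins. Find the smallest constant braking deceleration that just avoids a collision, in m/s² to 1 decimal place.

Required deceleration ≈ 5.0 m/s²

23 mph × 0.44704 = 10.2819 m/s.
Distance covered during reaction = 10.2819 × 1.4 = 14.395 m.
Distance available for braking: 25 − 14.395 = 10.605 m.
v² = 2a·d ⇒ a = v²/(2d) = 10.2819² / (2 × 10.605) = 105.717 / 21.210 = 4.9843 m/s².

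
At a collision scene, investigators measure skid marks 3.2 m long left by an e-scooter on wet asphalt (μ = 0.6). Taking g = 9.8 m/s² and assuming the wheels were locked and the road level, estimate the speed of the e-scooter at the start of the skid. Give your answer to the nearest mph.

Deceleration a = μg = 0.6 × 9.8 = 5.880 m/s².
v = √(2a·d) = √(2 × 5.880 × 3.2) = √37.632 = 6.1345 m/s.
= 6.1345 ÷ 0.44704 = 13.722 mph.

Initial speed ≈ 14 mph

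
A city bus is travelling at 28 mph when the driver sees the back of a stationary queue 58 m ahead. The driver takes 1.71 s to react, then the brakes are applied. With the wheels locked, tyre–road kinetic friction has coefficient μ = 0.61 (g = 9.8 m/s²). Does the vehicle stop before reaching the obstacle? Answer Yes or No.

28 mph × 0.44704 = 12.5171 m/s.
a = μg = 0.61 × 9.8 = 5.978 m/s².
Reaction distance = 12.5171 × 1.71 = 21.404 m.
Braking distance = v²/(2a) = 156.678 / 11.956 = 13.105 m.
Total stopping distance = 21.404 + 13.105 = 34.509 m, vs 58 m available — it stops with 58 − 34.509 = 23.491 m to spare.

Yes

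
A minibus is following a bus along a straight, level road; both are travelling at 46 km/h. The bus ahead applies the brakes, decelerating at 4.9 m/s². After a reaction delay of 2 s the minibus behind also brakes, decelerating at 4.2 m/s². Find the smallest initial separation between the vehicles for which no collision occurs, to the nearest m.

46 km/h ÷ 3.6 = 12.7778 m/s.
Leader travels v²/(2a_L) = 163.272 / 9.800 = 16.660 m before stopping.
Follower covers v·t_r = 12.7778 × 2 = 25.556 m while reacting, then v²/(2a_F) = 163.272 / 8.400 = 19.437 m while braking, for a total of 25.556 + 19.437 = 44.993 m.
Since a_F ≤ a_L and the follower starts braking later, the follower is never slower than the leader, so the closest approach is when both have stopped.
Minimum gap = 44.993 − 16.660 = 28.333 m.

Minimum gap ≈ 28 m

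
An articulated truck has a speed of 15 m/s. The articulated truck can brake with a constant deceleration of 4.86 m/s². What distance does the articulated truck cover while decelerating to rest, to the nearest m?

Braking distance = v²/(2a) = 15.0000² / (2 × 4.860) = 225.000 / 9.720 = 23.148 m.

Braking distance ≈ 23 m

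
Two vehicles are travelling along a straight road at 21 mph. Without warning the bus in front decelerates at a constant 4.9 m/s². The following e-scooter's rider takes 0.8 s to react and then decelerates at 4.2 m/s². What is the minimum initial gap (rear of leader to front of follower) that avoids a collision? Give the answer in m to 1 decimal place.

Minimum gap ≈ 9.0 m

21 mph × 0.44704 = 9.3878 m/s.
Leader travels v²/(2a_L) = 88.131 / 9.800 = 8.993 m before stopping.
Follower covers v·t_r = 9.3878 × 0.8 = 7.510 m while reacting, then v²/(2a_F) = 88.131 / 8.400 = 10.492 m while braking, for a total of 7.510 + 10.492 = 18.002 m.
Since a_F ≤ a_L and the follower starts braking later, the follower is never slower than the leader, so the closest approach is when both have stopped.
Minimum gap = 18.002 − 8.993 = 9.009 m.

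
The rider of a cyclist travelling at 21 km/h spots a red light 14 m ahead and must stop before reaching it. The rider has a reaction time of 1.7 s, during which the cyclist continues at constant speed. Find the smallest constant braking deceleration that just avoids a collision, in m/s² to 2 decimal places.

Required deceleration ≈ 4.17 m/s²

21 km/h ÷ 3.6 = 5.8333 m/s.
Distance covered during reaction = 5.8333 × 1.7 = 9.917 m.
Distance available for braking: 14 − 9.917 = 4.083 m.
v² = 2a·d ⇒ a = v²/(2d) = 5.8333² / (2 × 4.083) = 34.027 / 8.166 = 4.1669 m/s².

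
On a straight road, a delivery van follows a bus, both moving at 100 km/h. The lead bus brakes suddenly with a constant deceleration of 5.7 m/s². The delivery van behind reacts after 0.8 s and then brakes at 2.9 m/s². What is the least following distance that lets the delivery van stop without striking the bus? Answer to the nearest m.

100 km/h ÷ 3.6 = 27.7778 m/s.
Leader travels v²/(2a_L) = 771.606 / 11.400 = 67.685 m before stopping.
Follower covers v·t_r = 27.7778 × 0.8 = 22.222 m while reacting, then v²/(2a_F) = 771.606 / 5.800 = 133.036 m while braking, for a total of 22.222 + 133.036 = 155.258 m.
Since a_F ≤ a_L and the follower starts braking later, the follower is never slower than the leader, so the closest approach is when both have stopped.
Minimum gap = 155.258 − 67.685 = 87.573 m.

Minimum gap ≈ 88 m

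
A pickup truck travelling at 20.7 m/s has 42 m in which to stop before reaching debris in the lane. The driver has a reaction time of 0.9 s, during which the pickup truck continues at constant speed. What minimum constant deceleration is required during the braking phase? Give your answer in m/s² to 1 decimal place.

Required deceleration ≈ 9.2 m/s²

Distance covered during reaction = 20.7000 × 0.9 = 18.630 m.
Distance available for braking: 42 − 18.630 = 23.370 m.
v² = 2a·d ⇒ a = v²/(2d) = 20.7000² / (2 × 23.370) = 428.490 / 46.740 = 9.1675 m/s².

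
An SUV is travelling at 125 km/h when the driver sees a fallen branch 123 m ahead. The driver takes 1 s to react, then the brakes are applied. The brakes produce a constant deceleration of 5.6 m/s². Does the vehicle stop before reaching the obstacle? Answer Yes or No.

125 km/h ÷ 3.6 = 34.7222 m/s.
Reaction distance = 34.7222 × 1 = 34.722 m.
Braking distance = v²/(2a) = 1205.631 / 11.200 = 107.646 m.
Total stopping distance = 34.722 + 107.646 = 142.368 m, vs 123 m available — it cannot stop in time and overshoots by 142.368 − 123 = 19.368 m.

No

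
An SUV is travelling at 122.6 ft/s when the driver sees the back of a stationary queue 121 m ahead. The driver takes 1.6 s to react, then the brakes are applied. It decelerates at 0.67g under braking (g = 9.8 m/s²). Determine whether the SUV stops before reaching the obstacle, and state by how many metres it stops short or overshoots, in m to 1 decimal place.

No — it overshoots by 45.1 m

122.6 ft/s × 0.3048 = 37.3685 m/s.
a = 0.67 × 9.8 = 6.566 m/s².
Reaction distance = 37.3685 × 1.6 = 59.790 m.
Braking distance = v²/(2a) = 1396.405 / 13.132 = 106.336 m.
Total stopping distance = 59.790 + 106.336 = 166.126 m, vs 121 m available — it cannot stop in time and overshoots by 166.126 − 121 = 45.126 m.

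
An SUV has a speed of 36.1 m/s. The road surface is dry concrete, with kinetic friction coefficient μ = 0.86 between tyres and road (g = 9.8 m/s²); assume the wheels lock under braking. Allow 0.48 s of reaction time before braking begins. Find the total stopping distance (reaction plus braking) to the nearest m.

Total stopping distance ≈ 95 m

a = μg = 0.86 × 9.8 = 8.428 m/s².
Reaction distance = v·t_r = 36.1000 × 0.48 = 17.328 m.
Braking distance = v²/(2a) = 36.1000² / (2 × 8.428) = 1303.210 / 16.856 = 77.314 m.
Total = 17.328 + 77.314 = 94.642 m.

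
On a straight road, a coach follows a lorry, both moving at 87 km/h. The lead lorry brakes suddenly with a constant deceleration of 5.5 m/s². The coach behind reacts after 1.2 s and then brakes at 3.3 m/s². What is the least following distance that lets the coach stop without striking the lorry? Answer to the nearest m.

Minimum gap ≈ 64 m

87 km/h ÷ 3.6 = 24.1667 m/s.
Leader travels v²/(2a_L) = 584.029 / 11.000 = 53.094 m before stopping.
Follower covers v·t_r = 24.1667 × 1.2 = 29.000 m while reacting, then v²/(2a_F) = 584.029 / 6.600 = 88.489 m while braking, for a total of 29.000 + 88.489 = 117.489 m.
Since a_F ≤ a_L and the follower starts braking later, the follower is never slower than the leader, so the closest approach is when both have stopped.
Minimum gap = 117.489 − 53.094 = 64.395 m.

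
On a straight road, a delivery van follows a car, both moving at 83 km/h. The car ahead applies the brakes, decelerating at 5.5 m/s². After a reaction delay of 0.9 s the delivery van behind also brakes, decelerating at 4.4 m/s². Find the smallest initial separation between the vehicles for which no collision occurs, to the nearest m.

83 km/h ÷ 3.6 = 23.0556 m/s.
Leader travels v²/(2a_L) = 531.561 / 11.000 = 48.324 m before stopping.
Follower covers v·t_r = 23.0556 × 0.9 = 20.750 m while reacting, then v²/(2a_F) = 531.561 / 8.800 = 60.405 m while braking, for a total of 20.750 + 60.405 = 81.155 m.
Since a_F ≤ a_L and the follower starts braking later, the follower is never slower than the leader, so the closest approach is when both have stopped.
Minimum gap = 81.155 − 48.324 = 32.831 m.

Minimum gap ≈ 33 m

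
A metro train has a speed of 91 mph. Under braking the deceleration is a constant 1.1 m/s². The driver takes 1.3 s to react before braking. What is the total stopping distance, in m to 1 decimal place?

91 mph × 0.44704 = 40.6806 m/s.
Reaction distance = v·t_r = 40.6806 × 1.3 = 52.885 m.
Braking distance = v²/(2a) = 40.6806² / (2 × 1.100) = 1654.911 / 2.200 = 752.232 m.
Total = 52.885 + 752.232 = 805.117 m.

Total stopping distance ≈ 805.1 m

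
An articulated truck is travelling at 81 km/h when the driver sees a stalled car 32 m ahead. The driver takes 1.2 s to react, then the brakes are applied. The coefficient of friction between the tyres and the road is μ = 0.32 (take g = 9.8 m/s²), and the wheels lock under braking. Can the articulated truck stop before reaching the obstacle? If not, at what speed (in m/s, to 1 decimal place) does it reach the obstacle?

No — it strikes the obstacle at 21.8 m/s

81 km/h ÷ 3.6 = 22.5000 m/s.
a = μg = 0.32 × 9.8 = 3.136 m/s².
Reaction distance = 22.5000 × 1.2 = 27.000 m.
Braking distance needed to stop: v²/(2a) = 506.250 / 6.272 = 80.716 m, so total needed = 27.000 + 80.716 = 107.716 m > 32 m — it cannot stop.
Distance remaining when braking begins: 32 − 27.000 = 5.000 m.
v² = v₀² − 2a·d = 506.250 − 2 × 3.136 × 5.000 = 474.890 m²/s².
v = √474.890 = 21.792 m/s.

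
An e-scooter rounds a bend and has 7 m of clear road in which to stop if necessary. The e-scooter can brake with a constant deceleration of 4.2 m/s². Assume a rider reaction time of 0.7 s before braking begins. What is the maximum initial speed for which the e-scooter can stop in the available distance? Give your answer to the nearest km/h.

Stopping distance: v·t_r + v²/(2a) = 7 with t_r = 0.7 s and a = 4.200 m/s².
So v² + 5.880 v − 58.80 = 0.
Positive root: v = −a·t_r + √((a·t_r)² + 2a·d) = −2.940 + √(8.644 + 58.80) = 5.2724 m/s.
5.2724 m/s × 3.6 = 18.981 km/h.

Maximum speed ≈ 19 km/h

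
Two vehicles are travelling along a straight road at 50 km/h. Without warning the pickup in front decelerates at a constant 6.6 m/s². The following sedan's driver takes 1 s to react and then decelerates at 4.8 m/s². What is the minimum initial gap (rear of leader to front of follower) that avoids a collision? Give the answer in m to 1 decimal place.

50 km/h ÷ 3.6 = 13.8889 m/s.
Leader travels v²/(2a_L) = 192.902 / 13.200 = 14.614 m before stopping.
Follower covers v·t_r = 13.8889 × 1 = 13.889 m while reacting, then v²/(2a_F) = 192.902 / 9.600 = 20.094 m while braking, for a total of 13.889 + 20.094 = 33.983 m.
Since a_F ≤ a_L and the follower starts braking later, the follower is never slower than the leader, so the closest approach is when both have stopped.
Minimum gap = 33.983 − 14.614 = 19.369 m.

Minimum gap ≈ 19.4 m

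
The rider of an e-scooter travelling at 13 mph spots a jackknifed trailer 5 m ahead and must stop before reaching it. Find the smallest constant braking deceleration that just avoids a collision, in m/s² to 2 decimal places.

13 mph × 0.44704 = 5.8115 m/s.
v² = 2a·d ⇒ a = v²/(2d) = 5.8115² / (2 × 5.000) = 33.774 / 10.000 = 3.3774 m/s².

Required deceleration ≈ 3.38 m/s²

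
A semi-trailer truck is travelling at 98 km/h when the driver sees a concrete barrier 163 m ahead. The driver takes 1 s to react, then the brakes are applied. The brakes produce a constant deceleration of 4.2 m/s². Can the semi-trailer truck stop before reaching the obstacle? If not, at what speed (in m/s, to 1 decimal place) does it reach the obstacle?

Yes — it stops about 47.6 m short of the obstacle, so it never reaches it

98 km/h ÷ 3.6 = 27.2222 m/s.
Reaction distance = 27.2222 × 1 = 27.222 m.
Braking distance = v²/(2a) = 741.048 / 8.400 = 88.220 m.
Total stopping distance = 27.222 + 88.220 = 115.442 m, vs 163 m available — it stops with 163 − 115.442 = 47.558 m to spare.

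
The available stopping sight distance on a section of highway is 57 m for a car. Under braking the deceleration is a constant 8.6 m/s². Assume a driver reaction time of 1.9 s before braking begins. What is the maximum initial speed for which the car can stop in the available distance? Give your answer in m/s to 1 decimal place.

Stopping distance: v·t_r + v²/(2a) = 57 with t_r = 1.9 s and a = 8.600 m/s².
So v² + 32.680 v − 980.40 = 0.
Positive root: v = −a·t_r + √((a·t_r)² + 2a·d) = −16.340 + √(266.996 + 980.40) = 18.9785 m/s.

Maximum speed ≈ 19.0 m/s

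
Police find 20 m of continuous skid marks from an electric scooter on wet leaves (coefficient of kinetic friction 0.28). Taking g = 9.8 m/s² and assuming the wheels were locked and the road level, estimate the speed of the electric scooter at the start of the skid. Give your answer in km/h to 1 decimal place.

Deceleration a = μg = 0.28 × 9.8 = 2.744 m/s².
v = √(2a·d) = √(2 × 2.744 × 20) = √109.760 = 10.4766 m/s.
= 10.4766 × 3.6 = 37.716 km/h.

Initial speed ≈ 37.7 km/h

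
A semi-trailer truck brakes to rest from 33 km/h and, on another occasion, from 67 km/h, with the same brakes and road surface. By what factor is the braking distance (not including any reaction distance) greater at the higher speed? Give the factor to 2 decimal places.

Braking distance d = v²/(2a), so with a fixed, d ∝ v².
Factor = (67/33)² = 2.0303² = 4.1221.

Factor ≈ 4.12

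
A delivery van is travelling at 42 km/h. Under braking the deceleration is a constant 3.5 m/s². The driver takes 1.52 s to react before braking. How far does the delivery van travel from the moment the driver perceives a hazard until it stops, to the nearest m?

42 km/h ÷ 3.6 = 11.6667 m/s.
Reaction distance = v·t_r = 11.6667 × 1.52 = 17.733 m.
Braking distance = v²/(2a) = 11.6667² / (2 × 3.500) = 136.112 / 7.000 = 19.445 m.
Total = 17.733 + 19.445 = 37.178 m.

Total stopping distance ≈ 37 m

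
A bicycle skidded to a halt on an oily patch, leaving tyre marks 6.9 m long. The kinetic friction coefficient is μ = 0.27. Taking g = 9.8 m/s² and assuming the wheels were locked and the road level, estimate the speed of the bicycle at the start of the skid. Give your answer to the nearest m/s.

Deceleration a = μg = 0.27 × 9.8 = 2.646 m/s².
v = √(2a·d) = √(2 × 2.646 × 6.9) = √36.515 = 6.0428 m/s.

Initial speed ≈ 6 m/s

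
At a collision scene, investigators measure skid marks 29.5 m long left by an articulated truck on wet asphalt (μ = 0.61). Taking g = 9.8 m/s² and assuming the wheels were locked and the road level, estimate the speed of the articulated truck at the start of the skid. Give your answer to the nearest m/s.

Deceleration a = μg = 0.61 × 9.8 = 5.978 m/s².
v = √(2a·d) = √(2 × 5.978 × 29.5) = √352.702 = 18.7804 m/s.

Initial speed ≈ 19 m/s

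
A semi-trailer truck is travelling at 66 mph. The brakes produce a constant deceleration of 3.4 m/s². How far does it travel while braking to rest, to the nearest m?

Braking distance ≈ 128 m

66 mph × 0.44704 = 29.5046 m/s.
Braking distance = v²/(2a) = 29.5046² / (2 × 3.400) = 870.521 / 6.800 = 128.018 m.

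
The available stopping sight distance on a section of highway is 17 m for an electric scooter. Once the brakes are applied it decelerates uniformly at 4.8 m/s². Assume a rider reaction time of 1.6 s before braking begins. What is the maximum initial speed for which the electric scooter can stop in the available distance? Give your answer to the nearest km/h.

Maximum speed ≈ 26 km/h

Stopping distance: v·t_r + v²/(2a) = 17 with t_r = 1.6 s and a = 4.800 m/s².
So v² + 15.360 v − 163.20 = 0.
Positive root: v = −a·t_r + √((a·t_r)² + 2a·d) = −7.680 + √(58.982 + 163.20) = 7.2258 m/s.
7.2258 m/s × 3.6 = 26.013 km/h.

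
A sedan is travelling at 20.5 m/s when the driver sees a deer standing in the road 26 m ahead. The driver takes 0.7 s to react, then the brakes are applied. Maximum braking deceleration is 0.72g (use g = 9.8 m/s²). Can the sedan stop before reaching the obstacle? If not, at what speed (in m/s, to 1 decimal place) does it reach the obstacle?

a = 0.72 × 9.8 = 7.056 m/s².
Reaction distance = 20.5000 × 0.7 = 14.350 m.
Braking distance needed to stop: v²/(2a) = 420.250 / 14.112 = 29.780 m, so total needed = 14.350 + 29.780 = 44.130 m > 26 m — it cannot stop.
Distance remaining when braking begins: 26 − 14.350 = 11.650 m.
v² = v₀² − 2a·d = 420.250 − 2 × 7.056 × 11.650 = 255.845 m²/s².
v = √255.845 = 15.995 m/s.

No — it strikes the obstacle at 16.0 m/s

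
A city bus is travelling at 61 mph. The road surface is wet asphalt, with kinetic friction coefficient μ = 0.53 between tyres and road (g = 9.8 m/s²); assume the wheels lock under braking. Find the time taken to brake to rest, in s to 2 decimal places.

61 mph × 0.44704 = 27.2694 m/s.
a = μg = 0.53 × 9.8 = 5.194 m/s².
Braking time = v/a = 27.2694 / 5.194 = 5.250 s.

Braking time ≈ 5.25 s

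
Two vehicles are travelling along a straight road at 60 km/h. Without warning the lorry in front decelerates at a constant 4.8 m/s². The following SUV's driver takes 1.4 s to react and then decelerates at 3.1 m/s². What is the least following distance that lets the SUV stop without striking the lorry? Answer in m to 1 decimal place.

60 km/h ÷ 3.6 = 16.6667 m/s.
Leader travels v²/(2a_L) = 277.779 / 9.600 = 28.935 m before stopping.
Follower covers v·t_r = 16.6667 × 1.4 = 23.333 m while reacting, then v²/(2a_F) = 277.779 / 6.200 = 44.803 m while braking, for a total of 23.333 + 44.803 = 68.136 m.
Since a_F ≤ a_L and the follower starts braking later, the follower is never slower than the leader, so the closest approach is when both have stopped.
Minimum gap = 68.136 − 28.935 = 39.201 m.

Minimum gap ≈ 39.2 m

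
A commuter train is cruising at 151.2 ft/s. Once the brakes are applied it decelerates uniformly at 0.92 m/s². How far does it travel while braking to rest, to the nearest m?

151.2 ft/s × 0.3048 = 46.0858 m/s.
Braking distance = v²/(2a) = 46.0858² / (2 × 0.920) = 2123.901 / 1.840 = 1154.294 m.

Braking distance ≈ 1154 m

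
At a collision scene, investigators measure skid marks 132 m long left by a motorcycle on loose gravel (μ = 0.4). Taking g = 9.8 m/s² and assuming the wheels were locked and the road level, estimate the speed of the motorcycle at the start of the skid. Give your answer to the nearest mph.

Initial speed ≈ 72 mph

Deceleration a = μg = 0.4 × 9.8 = 3.920 m/s².
v = √(2a·d) = √(2 × 3.920 × 132) = √1034.880 = 32.1696 m/s.
= 32.1696 ÷ 0.44704 = 71.961 mph.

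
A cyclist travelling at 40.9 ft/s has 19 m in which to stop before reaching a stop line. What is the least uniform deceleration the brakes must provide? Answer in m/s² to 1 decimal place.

Required deceleration ≈ 4.1 m/s²

40.9 ft/s × 0.3048 = 12.4663 m/s.
v² = 2a·d ⇒ a = v²/(2d) = 12.4663² / (2 × 19.000) = 155.409 / 38.000 = 4.0897 m/s².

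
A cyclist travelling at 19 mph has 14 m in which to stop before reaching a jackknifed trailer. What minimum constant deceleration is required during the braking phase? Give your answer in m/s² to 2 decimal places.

Required deceleration ≈ 2.58 m/s²

19 mph × 0.44704 = 8.4938 m/s.
v² = 2a·d ⇒ a = v²/(2d) = 8.4938² / (2 × 14.000) = 72.145 / 28.000 = 2.5766 m/s².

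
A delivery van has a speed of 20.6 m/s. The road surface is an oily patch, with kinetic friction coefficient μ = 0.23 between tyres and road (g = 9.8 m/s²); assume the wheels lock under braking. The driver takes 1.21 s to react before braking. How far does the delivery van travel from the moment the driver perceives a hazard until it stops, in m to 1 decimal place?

a = μg = 0.23 × 9.8 = 2.254 m/s².
Reaction distance = v·t_r = 20.6000 × 1.21 = 24.926 m.
Braking distance = v²/(2a) = 20.6000² / (2 × 2.254) = 424.360 / 4.508 = 94.135 m.
Total = 24.926 + 94.135 = 119.061 m.

Total stopping distance ≈ 119.1 m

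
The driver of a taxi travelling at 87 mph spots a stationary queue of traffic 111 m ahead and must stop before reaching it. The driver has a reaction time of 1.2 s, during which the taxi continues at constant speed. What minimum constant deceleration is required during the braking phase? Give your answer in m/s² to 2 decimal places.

87 mph × 0.44704 = 38.8925 m/s.
Distance covered during reaction = 38.8925 × 1.2 = 46.671 m.
Distance available for braking: 111 − 46.671 = 64.329 m.
v² = 2a·d ⇒ a = v²/(2d) = 38.8925² / (2 × 64.329) = 1512.627 / 128.658 = 11.7570 m/s².

Required deceleration ≈ 11.76 m/s²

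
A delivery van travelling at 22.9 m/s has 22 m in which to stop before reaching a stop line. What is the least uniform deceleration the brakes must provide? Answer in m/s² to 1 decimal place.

Required deceleration ≈ 11.9 m/s²

v² = 2a·d ⇒ a = v²/(2d) = 22.9000² / (2 × 22.000) = 524.410 / 44.000 = 11.9184 m/s².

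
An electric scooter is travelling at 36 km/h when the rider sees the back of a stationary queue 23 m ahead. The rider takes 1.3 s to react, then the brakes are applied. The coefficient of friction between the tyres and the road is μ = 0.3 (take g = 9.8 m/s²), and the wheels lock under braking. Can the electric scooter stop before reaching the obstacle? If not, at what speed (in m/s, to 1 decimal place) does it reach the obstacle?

36 km/h ÷ 3.6 = 10.0000 m/s.
a = μg = 0.3 × 9.8 = 2.940 m/s².
Reaction distance = 10.0000 × 1.3 = 13.000 m.
Braking distance needed to stop: v²/(2a) = 100.000 / 5.880 = 17.007 m, so total needed = 13.000 + 17.007 = 30.007 m > 23 m — it cannot stop.
Distance remaining when braking begins: 23 − 13.000 = 10.000 m.
v² = v₀² − 2a·d = 100.000 − 2 × 2.940 × 10.000 = 41.200 m²/s².
v = √41.200 = 6.419 m/s.

No — it strikes the obstacle at 6.4 m/s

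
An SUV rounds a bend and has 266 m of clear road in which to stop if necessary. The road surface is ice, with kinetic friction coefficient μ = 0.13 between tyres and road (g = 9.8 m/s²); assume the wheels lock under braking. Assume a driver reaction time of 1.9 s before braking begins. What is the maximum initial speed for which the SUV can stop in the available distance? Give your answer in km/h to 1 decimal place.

Maximum speed ≈ 85.4 km/h

a = μg = 0.13 × 9.8 = 1.274 m/s².
Stopping distance: v·t_r + v²/(2a) = 266 with t_r = 1.9 s and a = 1.274 m/s².
So v² + 4.841 v − 677.77 = 0.
Positive root: v = −a·t_r + √((a·t_r)² + 2a·d) = −2.421 + √(5.861 + 677.77) = 23.7253 m/s.
23.7253 m/s × 3.6 = 85.411 km/h.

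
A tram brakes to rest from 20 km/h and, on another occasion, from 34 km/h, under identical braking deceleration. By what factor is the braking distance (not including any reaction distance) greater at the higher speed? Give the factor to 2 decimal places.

Braking distance d = v²/(2a), so with a fixed, d ∝ v².
Factor = (34/20)² = 1.7000² = 2.8900.

Factor ≈ 2.89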